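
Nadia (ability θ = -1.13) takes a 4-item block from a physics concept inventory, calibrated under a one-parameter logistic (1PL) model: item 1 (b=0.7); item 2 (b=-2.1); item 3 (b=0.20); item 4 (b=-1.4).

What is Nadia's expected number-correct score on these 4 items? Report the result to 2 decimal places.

1.64

P(θ) = 1 / (1 + exp(−(θ − b)))
P_1 = 1/(1+e^{1.8300}) = 0.1382
P_2 = 1/(1+e^{-0.9700}) = 0.7251
P_3 = 1/(1+e^{1.3300}) = 0.2092
P_4 = 1/(1+e^{-0.2700}) = 0.5671
E[score] = 0.1382 + 0.7251 + 0.2092 + 0.5671 = 1.6396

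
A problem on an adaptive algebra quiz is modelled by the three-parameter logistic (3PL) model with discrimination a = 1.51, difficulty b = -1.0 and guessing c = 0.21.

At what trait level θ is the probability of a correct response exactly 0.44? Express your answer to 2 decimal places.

-1.59

P(θ) = c + (1 − c) · 1 / (1 + exp(−a(θ − b)))
Remove guessing floor: (0.44 − 0.21)/(1 − 0.21) = 0.2911
logit = ln(0.2911/0.7089) = -0.8899
θ = b + logit/(a) = -1.0 + (-0.8899)/1.5100 = -1.5893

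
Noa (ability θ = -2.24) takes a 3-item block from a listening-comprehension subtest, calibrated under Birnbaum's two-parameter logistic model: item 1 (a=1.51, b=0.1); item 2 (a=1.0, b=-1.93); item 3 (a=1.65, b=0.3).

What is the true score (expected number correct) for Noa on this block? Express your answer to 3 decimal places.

P(θ) = 1 / (1 + exp(−a(θ − b)))
P_1 = 1/(1+e^{3.5334}) = 0.0284
P_2 = 1/(1+e^{0.3100}) = 0.4231
P_3 = 1/(1+e^{4.1910}) = 0.0149
E[score] = 0.0284 + 0.4231 + 0.0149 = 0.4664

0.466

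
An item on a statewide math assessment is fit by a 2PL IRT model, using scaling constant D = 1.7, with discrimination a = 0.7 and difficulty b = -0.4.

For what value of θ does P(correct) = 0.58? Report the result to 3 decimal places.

P(θ) = 1 / (1 + exp(−D·a(θ − b)))
logit = ln(0.5800/0.4200) = 0.3228
θ = b + logit/(1.7·a) = -0.4 + 0.3228/1.1900 = -0.1288

-0.129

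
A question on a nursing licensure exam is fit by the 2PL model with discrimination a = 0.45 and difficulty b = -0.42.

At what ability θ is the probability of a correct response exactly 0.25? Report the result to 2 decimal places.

-2.86

P(θ) = 1 / (1 + exp(−a(θ − b)))
logit = ln(0.2500/0.7500) = -1.0986
θ = b + logit/(a) = -0.42 + (-1.0986)/0.4500 = -2.8614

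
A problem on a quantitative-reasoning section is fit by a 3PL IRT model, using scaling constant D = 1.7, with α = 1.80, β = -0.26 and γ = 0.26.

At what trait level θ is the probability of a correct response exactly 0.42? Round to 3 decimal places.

-0.681

P(θ) = γ + (1 − γ) · 1 / (1 + exp(−D·α(θ − β)))
Remove guessing floor: (0.42 − 0.26)/(1 − 0.26) = 0.2162
logit = ln(0.2162/0.7838) = -1.2879
θ = β + logit/(1.7·α) = -0.26 + (-1.2879)/3.0600 = -0.6809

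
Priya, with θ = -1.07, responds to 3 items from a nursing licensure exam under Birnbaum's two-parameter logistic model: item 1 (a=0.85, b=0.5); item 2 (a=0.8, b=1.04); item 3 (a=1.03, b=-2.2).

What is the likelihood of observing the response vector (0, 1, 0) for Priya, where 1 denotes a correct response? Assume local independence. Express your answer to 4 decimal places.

0.0294

P(θ) = 1 / (1 + exp(−a(θ − b)))
P_1 = 1/(1+e^{1.3345}) = 0.2084
P_2 = 1/(1+e^{1.6880}) = 0.1560
P_3 = 1/(1+e^{-1.1639}) = 0.7620
L = (1−P_1) × P_2 × (1−P_3) = 0.7916 × 0.1560 × 0.2380 = 0.02939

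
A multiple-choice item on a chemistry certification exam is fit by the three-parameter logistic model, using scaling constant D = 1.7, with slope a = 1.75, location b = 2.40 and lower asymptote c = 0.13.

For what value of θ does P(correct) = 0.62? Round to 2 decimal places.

P(θ) = c + (1 − c) · 1 / (1 + exp(−D·a(θ − b)))
Remove guessing floor: (0.62 − 0.13)/(1 − 0.13) = 0.5632
logit = ln(0.5632/0.4368) = 0.2542
θ = b + logit/(1.7·a) = 2.40 + 0.2542/2.9750 = 2.4855

2.49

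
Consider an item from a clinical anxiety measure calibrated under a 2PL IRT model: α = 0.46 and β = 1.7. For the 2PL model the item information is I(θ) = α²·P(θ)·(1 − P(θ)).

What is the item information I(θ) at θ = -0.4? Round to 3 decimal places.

0.042

P = 1/(1+e^{0.9660}) = 0.2757
P(1−P) = 0.2757 × 0.7243 = 0.1997
I = α² × P(1−P) = 0.46² × 0.1997 = 0.04225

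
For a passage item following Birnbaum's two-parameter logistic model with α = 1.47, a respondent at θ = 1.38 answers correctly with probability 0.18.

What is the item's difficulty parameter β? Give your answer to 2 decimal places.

P(θ) = 1 / (1 + exp(−α(θ − β)))
logit(0.18) = ln(0.18/0.82) = -1.5163
β = θ − logit/(α) = 1.38 − (-1.5163)/1.4700 = 2.4115

2.41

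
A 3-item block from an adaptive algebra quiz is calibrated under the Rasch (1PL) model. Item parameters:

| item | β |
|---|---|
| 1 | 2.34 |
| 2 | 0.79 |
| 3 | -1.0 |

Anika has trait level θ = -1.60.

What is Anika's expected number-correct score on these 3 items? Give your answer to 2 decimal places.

P(θ) = 1 / (1 + exp(−(θ − β)))
P_1 = 1/(1+e^{3.9400}) = 0.0191
P_2 = 1/(1+e^{2.3900}) = 0.0839
P_3 = 1/(1+e^{0.6000}) = 0.3543
E[score] = 0.0191 + 0.0839 + 0.3543 = 0.4574

0.46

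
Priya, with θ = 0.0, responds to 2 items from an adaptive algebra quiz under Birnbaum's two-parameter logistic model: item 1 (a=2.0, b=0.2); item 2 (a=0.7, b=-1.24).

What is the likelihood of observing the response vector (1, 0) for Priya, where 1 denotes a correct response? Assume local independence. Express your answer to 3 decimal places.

0.119

P(θ) = 1 / (1 + exp(−a(θ − b)))
P_1 = 1/(1+e^{0.4000}) = 0.4013
P_2 = 1/(1+e^{-0.8680}) = 0.7043
L = P_1 × (1−P_2) = 0.4013 × 0.2957 = 0.11866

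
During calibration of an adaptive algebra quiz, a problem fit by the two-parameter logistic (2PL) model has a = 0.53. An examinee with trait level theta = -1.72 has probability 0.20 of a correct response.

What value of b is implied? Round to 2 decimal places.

0.90

P(theta) = 1 / (1 + exp(−a(theta − b)))
logit(0.20) = ln(0.20/0.80) = -1.3863
b = theta − logit/(a) = -1.72 − (-1.3863)/0.5300 = 0.8956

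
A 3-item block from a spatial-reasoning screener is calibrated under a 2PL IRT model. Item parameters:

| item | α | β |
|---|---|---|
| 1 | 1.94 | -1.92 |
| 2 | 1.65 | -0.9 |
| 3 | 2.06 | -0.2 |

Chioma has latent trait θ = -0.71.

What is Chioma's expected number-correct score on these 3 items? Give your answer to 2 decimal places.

P(θ) = 1 / (1 + exp(−α(θ − β)))
P_1 = 1/(1+e^{-2.3474}) = 0.9127
P_2 = 1/(1+e^{-0.3135}) = 0.5777
P_3 = 1/(1+e^{1.0506}) = 0.2591
E[score] = 0.9127 + 0.5777 + 0.2591 = 1.7496

1.75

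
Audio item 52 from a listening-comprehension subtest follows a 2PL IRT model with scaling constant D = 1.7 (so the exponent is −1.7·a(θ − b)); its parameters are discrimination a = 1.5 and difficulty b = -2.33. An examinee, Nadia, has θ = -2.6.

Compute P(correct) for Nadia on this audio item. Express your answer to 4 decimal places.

0.3344

P(θ) = 1 / (1 + exp(−D·a(θ − b)))
Exponent: 1.7 × 1.5 × (-2.6 − (-2.33)) = -0.6885
1/(1 + e^{0.6885}) = 0.3344
P = 0.3344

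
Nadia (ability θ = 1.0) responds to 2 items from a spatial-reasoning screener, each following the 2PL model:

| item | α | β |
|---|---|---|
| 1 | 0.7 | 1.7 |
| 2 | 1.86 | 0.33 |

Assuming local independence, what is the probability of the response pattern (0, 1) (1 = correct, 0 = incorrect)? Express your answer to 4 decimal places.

P(θ) = 1 / (1 + exp(−α(θ − β)))
P_1 = 1/(1+e^{0.4900}) = 0.3799
P_2 = 1/(1+e^{-1.2462}) = 0.7766
L = (1−P_1) × P_2 = 0.6201 × 0.7766 = 0.48160

0.4816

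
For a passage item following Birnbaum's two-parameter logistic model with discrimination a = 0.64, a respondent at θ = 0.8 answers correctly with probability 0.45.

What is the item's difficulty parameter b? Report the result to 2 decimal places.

P(θ) = 1 / (1 + exp(−a(θ − b)))
logit(0.45) = ln(0.45/0.55) = -0.2007
b = θ − logit/(a) = 0.8 − (-0.2007)/0.6400 = 1.1135

1.11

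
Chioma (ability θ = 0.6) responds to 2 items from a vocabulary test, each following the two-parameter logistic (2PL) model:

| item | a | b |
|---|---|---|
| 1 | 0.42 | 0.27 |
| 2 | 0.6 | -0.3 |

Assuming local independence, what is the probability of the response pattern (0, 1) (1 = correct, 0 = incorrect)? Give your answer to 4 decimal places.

P(θ) = 1 / (1 + exp(−a(θ − b)))
P_1 = 1/(1+e^{-0.1386}) = 0.5346
P_2 = 1/(1+e^{-0.5400}) = 0.6318
L = (1−P_1) × P_2 = 0.4654 × 0.6318 = 0.29405

0.2940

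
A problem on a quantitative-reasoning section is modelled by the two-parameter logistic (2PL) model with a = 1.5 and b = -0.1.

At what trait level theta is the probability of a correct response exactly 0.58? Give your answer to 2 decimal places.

0.12

P(theta) = 1 / (1 + exp(−a(theta − b)))
logit = ln(0.5800/0.4200) = 0.3228
theta = b + logit/(a) = -0.1 + 0.3228/1.5000 = 0.1152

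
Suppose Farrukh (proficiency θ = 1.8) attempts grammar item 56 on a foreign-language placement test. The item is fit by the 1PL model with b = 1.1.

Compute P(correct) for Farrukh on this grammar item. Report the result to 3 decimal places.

P(θ) = 1 / (1 + exp(−(θ − b)))
Exponent: (1.8 − 1.1) = 0.7000
1/(1 + e^{-0.7000}) = 0.6682
P = 0.6682

0.668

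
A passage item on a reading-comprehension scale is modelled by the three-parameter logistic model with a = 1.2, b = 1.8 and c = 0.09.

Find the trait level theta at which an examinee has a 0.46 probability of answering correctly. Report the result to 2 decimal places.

1.48

P(theta) = c + (1 − c) · 1 / (1 + exp(−a(theta − b)))
Remove guessing floor: (0.46 − 0.09)/(1 − 0.09) = 0.4066
logit = ln(0.4066/0.5934) = -0.3781
theta = b + logit/(a) = 1.8 + (-0.3781)/1.2000 = 1.4849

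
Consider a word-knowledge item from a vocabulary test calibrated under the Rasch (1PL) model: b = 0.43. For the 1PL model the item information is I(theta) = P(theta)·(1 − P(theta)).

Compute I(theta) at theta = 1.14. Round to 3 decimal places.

0.221

P = 1/(1+e^{-0.7100}) = 0.6704
P(1−P) = 0.6704 × 0.3296 = 0.2210
I = P(1−P) = 0.22096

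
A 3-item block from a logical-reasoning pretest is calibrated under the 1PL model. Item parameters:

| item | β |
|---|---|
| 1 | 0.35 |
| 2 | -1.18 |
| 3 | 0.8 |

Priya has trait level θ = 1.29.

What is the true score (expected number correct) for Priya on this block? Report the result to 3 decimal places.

P(θ) = 1 / (1 + exp(−(θ − β)))
P_1 = 1/(1+e^{-0.9400}) = 0.7191
P_2 = 1/(1+e^{-2.4700}) = 0.9220
P_3 = 1/(1+e^{-0.4900}) = 0.6201
E[score] = 0.7191 + 0.9220 + 0.6201 = 2.2612

2.261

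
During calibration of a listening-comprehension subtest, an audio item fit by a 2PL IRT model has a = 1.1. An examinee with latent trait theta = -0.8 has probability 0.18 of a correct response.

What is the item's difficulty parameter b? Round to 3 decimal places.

0.578

P(theta) = 1 / (1 + exp(−a(theta − b)))
logit(0.18) = ln(0.18/0.82) = -1.5163
b = theta − logit/(a) = -0.8 − (-1.5163)/1.1000 = 0.5785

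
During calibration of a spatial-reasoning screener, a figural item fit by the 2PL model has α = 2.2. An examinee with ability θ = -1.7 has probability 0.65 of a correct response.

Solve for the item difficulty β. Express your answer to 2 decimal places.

-1.98

P(θ) = 1 / (1 + exp(−α(θ − β)))
logit(0.65) = ln(0.65/0.35) = 0.6190
β = θ − logit/(α) = -1.7 − 0.6190/2.2000 = -1.9814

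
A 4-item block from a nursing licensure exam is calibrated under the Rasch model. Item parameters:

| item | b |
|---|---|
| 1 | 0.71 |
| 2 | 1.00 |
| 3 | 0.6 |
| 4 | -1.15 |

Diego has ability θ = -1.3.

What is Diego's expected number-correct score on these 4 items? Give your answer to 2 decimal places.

0.80

P(θ) = 1 / (1 + exp(−(θ − b)))
P_1 = 1/(1+e^{2.0100}) = 0.1182
P_2 = 1/(1+e^{2.3000}) = 0.0911
P_3 = 1/(1+e^{1.9000}) = 0.1301
P_4 = 1/(1+e^{0.1500}) = 0.4626
E[score] = 0.1182 + 0.0911 + 0.1301 + 0.4626 = 0.8020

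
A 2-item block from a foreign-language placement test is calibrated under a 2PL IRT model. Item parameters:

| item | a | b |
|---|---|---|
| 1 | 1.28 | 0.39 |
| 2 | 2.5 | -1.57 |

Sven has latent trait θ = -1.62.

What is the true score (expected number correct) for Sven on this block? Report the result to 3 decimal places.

0.540

P(θ) = 1 / (1 + exp(−a(θ − b)))
P_1 = 1/(1+e^{2.5728}) = 0.0709
P_2 = 1/(1+e^{0.1250}) = 0.4688
E[score] = 0.0709 + 0.4688 = 0.5397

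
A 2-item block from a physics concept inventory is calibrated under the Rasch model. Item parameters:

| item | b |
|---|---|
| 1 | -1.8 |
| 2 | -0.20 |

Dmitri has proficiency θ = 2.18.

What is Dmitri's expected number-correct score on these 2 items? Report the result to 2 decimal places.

1.90

P(θ) = 1 / (1 + exp(−(θ − b)))
P_1 = 1/(1+e^{-3.9800}) = 0.9817
P_2 = 1/(1+e^{-2.3800}) = 0.9153
E[score] = 0.9817 + 0.9153 = 1.8969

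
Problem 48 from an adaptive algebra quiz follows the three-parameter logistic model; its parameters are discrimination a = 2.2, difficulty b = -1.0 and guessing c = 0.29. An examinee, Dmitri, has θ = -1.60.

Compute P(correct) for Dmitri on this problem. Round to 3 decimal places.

0.440

P(θ) = c + (1 − c) · 1 / (1 + exp(−a(θ − b)))
Exponent: 2.2 × (-1.60 − (-1.0)) = -1.3200
1/(1 + e^{1.3200}) = 0.2108
P = 0.29 + 0.71 × 0.2108 = 0.4397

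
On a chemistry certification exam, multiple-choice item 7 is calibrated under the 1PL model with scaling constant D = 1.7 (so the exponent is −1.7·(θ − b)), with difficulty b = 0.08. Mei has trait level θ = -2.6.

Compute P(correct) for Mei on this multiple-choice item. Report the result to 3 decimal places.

0.010

P(θ) = 1 / (1 + exp(−D·(θ − b)))
Exponent: 1.7 × (-2.6 − 0.08) = -4.5560
1/(1 + e^{4.5560}) = 0.0104
P = 0.0104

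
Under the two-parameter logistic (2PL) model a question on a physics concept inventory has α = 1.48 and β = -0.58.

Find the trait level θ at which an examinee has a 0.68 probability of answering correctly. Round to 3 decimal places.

P(θ) = 1 / (1 + exp(−α(θ − β)))
logit = ln(0.6800/0.3200) = 0.7538
θ = β + logit/(α) = -0.58 + 0.7538/1.4800 = -0.0707

-0.071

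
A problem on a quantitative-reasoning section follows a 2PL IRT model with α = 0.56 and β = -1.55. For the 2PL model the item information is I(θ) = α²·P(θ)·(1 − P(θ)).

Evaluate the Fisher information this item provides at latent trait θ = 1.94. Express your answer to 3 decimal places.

P = 1/(1+e^{-1.9544}) = 0.8759
P(1−P) = 0.8759 × 0.1241 = 0.1087
I = α² × P(1−P) = 0.56² × 0.1087 = 0.03408

0.034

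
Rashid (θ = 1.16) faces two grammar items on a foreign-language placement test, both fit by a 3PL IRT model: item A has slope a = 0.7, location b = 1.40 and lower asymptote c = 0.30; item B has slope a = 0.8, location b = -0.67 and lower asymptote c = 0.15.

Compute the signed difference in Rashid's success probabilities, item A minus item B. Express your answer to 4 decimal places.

-0.2197

P(θ) = c + (1 − c) · 1 / (1 + exp(−a(θ − b)))
P_A = 0.6207
P_B = 0.8403
P_A − P_B = -0.2197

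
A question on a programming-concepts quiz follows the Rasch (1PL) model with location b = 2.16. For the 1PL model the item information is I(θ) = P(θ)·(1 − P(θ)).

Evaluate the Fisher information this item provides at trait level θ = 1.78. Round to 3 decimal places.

0.241

P = 1/(1+e^{0.3800}) = 0.4061
P(1−P) = 0.4061 × 0.5939 = 0.2412
I = P(1−P) = 0.24119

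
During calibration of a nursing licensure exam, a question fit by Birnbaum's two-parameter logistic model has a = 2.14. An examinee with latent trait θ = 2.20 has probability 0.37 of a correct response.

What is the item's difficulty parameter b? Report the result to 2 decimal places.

2.45

P(θ) = 1 / (1 + exp(−a(θ − b)))
logit(0.37) = ln(0.37/0.63) = -0.5322
b = θ − logit/(a) = 2.20 − (-0.5322)/2.1400 = 2.4487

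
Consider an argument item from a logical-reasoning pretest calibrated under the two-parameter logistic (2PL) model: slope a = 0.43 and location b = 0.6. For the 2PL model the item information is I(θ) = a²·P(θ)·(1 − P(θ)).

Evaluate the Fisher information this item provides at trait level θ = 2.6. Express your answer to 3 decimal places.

0.039

P = 1/(1+e^{-0.8600}) = 0.7027
P(1−P) = 0.7027 × 0.2973 = 0.2089
I = a² × P(1−P) = 0.43² × 0.2089 = 0.03863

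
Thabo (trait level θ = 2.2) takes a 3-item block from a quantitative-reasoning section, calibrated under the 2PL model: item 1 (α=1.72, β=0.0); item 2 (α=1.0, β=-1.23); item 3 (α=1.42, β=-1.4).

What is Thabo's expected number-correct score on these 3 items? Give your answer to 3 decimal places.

P(θ) = 1 / (1 + exp(−α(θ − β)))
P_1 = 1/(1+e^{-3.7840}) = 0.9778
P_2 = 1/(1+e^{-3.4300}) = 0.9686
P_3 = 1/(1+e^{-5.1120}) = 0.9940
E[score] = 0.9778 + 0.9686 + 0.9940 = 2.9404

2.940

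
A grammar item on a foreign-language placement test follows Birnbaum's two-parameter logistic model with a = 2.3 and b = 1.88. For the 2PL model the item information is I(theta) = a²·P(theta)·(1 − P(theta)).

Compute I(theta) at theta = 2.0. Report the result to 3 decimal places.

P = 1/(1+e^{-0.2760}) = 0.5686
P(1−P) = 0.5686 × 0.4314 = 0.2453
I = a² × P(1−P) = 2.3² × 0.2453 = 1.29763

1.298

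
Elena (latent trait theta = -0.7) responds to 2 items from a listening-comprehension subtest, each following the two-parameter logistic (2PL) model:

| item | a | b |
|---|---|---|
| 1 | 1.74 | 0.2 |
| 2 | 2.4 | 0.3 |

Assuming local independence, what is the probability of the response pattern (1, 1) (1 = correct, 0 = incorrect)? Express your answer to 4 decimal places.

0.0144

P(theta) = 1 / (1 + exp(−a(theta − b)))
P_1 = 1/(1+e^{1.5660}) = 0.1728
P_2 = 1/(1+e^{2.4000}) = 0.0832
L = P_1 × P_2 = 0.1728 × 0.0832 = 0.01437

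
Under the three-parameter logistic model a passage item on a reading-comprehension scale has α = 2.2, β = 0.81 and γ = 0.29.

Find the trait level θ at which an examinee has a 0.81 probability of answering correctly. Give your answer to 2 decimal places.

1.27

P(θ) = γ + (1 − γ) · 1 / (1 + exp(−α(θ − β)))
Remove guessing floor: (0.81 − 0.29)/(1 − 0.29) = 0.7324
logit = ln(0.7324/0.2676) = 1.0068
θ = β + logit/(α) = 0.81 + 1.0068/2.2000 = 1.2676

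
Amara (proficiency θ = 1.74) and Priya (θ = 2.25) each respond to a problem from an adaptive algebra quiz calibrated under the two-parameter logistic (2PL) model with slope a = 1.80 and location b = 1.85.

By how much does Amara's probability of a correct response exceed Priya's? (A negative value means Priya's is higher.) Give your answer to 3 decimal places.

P(θ) = 1 / (1 + exp(−a(θ − b)))
P(Amara) = 0.4507  [exponent -0.1980]
P(Priya) = 0.6726  [exponent 0.7200]
Difference = 0.4507 − 0.6726 = -0.2219

-0.222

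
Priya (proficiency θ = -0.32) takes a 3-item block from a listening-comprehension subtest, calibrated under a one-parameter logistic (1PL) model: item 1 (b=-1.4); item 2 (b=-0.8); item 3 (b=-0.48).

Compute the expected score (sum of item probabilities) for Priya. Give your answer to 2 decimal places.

1.90

P(θ) = 1 / (1 + exp(−(θ − b)))
P_1 = 1/(1+e^{-1.0800}) = 0.7465
P_2 = 1/(1+e^{-0.4800}) = 0.6177
P_3 = 1/(1+e^{-0.1600}) = 0.5399
E[score] = 0.7465 + 0.6177 + 0.5399 = 1.9042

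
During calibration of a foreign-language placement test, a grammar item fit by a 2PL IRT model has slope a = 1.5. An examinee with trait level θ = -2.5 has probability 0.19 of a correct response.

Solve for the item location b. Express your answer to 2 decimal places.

P(θ) = 1 / (1 + exp(−a(θ − b)))
logit(0.19) = ln(0.19/0.81) = -1.4500
b = θ − logit/(a) = -2.5 − (-1.4500)/1.5000 = -1.5333

-1.53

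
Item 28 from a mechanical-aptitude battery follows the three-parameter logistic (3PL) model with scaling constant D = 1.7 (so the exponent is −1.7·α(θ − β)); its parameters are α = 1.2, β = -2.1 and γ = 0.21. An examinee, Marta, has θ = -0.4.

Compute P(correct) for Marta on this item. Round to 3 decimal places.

0.976

P(θ) = γ + (1 − γ) · 1 / (1 + exp(−D·α(θ − β)))
Exponent: 1.7 × 1.2 × (-0.4 − (-2.1)) = 3.4680
1/(1 + e^{-3.4680}) = 0.9698
P = 0.21 + 0.79 × 0.9698 = 0.9761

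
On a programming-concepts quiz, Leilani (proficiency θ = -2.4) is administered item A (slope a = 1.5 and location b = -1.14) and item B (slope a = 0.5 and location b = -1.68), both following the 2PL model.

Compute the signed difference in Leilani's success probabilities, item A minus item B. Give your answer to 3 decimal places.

P(θ) = 1 / (1 + exp(−a(θ − b)))
P_A = 0.1312
P_B = 0.4110
P_A − P_B = -0.2797

-0.280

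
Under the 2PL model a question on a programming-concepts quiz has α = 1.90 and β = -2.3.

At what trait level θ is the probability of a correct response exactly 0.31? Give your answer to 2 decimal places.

P(θ) = 1 / (1 + exp(−α(θ − β)))
logit = ln(0.3100/0.6900) = -0.8001
θ = β + logit/(α) = -2.3 + (-0.8001)/1.9000 = -2.7211

-2.72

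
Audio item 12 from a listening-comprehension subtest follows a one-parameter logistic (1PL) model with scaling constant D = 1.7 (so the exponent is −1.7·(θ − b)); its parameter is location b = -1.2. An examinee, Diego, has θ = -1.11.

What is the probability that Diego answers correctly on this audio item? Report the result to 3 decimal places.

0.538

P(θ) = 1 / (1 + exp(−D·(θ − b)))
Exponent: 1.7 × (-1.11 − (-1.2)) = 0.1530
1/(1 + e^{-0.1530}) = 0.5382
P = 0.5382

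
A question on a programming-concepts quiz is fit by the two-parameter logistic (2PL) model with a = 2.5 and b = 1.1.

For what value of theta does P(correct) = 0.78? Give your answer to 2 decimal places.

1.61

P(theta) = 1 / (1 + exp(−a(theta − b)))
logit = ln(0.7800/0.2200) = 1.2657
theta = b + logit/(a) = 1.1 + 1.2657/2.5000 = 1.6063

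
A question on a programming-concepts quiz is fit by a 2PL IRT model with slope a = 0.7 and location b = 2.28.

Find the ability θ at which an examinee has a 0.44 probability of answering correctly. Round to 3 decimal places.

1.935

P(θ) = 1 / (1 + exp(−a(θ − b)))
logit = ln(0.4400/0.5600) = -0.2412
θ = b + logit/(a) = 2.28 + (-0.2412)/0.7000 = 1.9355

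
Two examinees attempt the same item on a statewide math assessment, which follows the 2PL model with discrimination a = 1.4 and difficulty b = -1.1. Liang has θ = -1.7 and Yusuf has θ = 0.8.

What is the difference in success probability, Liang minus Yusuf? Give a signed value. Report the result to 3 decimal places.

-0.633

P(θ) = 1 / (1 + exp(−a(θ − b)))
P(Liang) = 0.3015  [exponent -0.8400]
P(Yusuf) = 0.9346  [exponent 2.6600]
Difference = 0.3015 − 0.9346 = -0.6331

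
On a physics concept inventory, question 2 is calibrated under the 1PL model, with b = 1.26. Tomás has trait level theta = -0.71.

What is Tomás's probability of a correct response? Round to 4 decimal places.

0.1224

P(theta) = 1 / (1 + exp(−(theta − b)))
Exponent: (-0.71 − 1.26) = -1.9700
1/(1 + e^{1.9700}) = 0.1224
P = 0.1224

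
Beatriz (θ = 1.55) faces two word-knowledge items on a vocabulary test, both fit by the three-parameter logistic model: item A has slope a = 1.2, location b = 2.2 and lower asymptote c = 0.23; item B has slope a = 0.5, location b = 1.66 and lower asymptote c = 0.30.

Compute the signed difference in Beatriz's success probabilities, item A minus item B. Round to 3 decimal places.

P(θ) = c + (1 − c) · 1 / (1 + exp(−a(θ − b)))
P_A = 0.4720
P_B = 0.6404
P_A − P_B = -0.1684

-0.168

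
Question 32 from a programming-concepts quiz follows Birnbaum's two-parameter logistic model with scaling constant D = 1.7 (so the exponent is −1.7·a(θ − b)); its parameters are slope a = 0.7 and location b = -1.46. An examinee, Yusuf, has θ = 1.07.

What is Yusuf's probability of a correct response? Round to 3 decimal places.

0.953

P(θ) = 1 / (1 + exp(−D·a(θ − b)))
Exponent: 1.7 × 0.7 × (1.07 − (-1.46)) = 3.0107
1/(1 + e^{-3.0107}) = 0.9531
P = 0.9531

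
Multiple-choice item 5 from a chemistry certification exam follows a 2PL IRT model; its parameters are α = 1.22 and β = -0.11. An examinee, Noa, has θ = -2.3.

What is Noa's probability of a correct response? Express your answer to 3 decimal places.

0.065

P(θ) = 1 / (1 + exp(−α(θ − β)))
Exponent: 1.22 × (-2.3 − (-0.11)) = -2.6718
1/(1 + e^{2.6718}) = 0.0647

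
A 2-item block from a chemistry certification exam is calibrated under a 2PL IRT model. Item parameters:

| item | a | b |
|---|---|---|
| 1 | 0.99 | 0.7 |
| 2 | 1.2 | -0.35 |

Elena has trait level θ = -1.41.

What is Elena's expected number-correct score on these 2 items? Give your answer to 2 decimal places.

P(θ) = 1 / (1 + exp(−a(θ − b)))
P_1 = 1/(1+e^{2.0889}) = 0.1102
P_2 = 1/(1+e^{1.2720}) = 0.2189
E[score] = 0.1102 + 0.2189 = 0.3291

0.33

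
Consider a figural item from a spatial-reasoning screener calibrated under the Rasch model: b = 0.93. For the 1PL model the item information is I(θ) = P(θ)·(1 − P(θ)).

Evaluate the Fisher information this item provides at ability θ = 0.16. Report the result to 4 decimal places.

P = 1/(1+e^{0.7700}) = 0.3165
P(1−P) = 0.3165 × 0.6835 = 0.2163
I = P(1−P) = 0.21632

0.2163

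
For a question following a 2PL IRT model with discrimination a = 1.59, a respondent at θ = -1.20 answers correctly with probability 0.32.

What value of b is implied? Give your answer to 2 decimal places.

-0.73

P(θ) = 1 / (1 + exp(−a(θ − b)))
logit(0.32) = ln(0.32/0.68) = -0.7538
b = θ − logit/(a) = -1.20 − (-0.7538)/1.5900 = -0.7259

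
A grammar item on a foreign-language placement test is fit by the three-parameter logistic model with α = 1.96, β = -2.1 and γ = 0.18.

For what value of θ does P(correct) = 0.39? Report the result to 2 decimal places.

P(θ) = γ + (1 − γ) · 1 / (1 + exp(−α(θ − β)))
Remove guessing floor: (0.39 − 0.18)/(1 − 0.18) = 0.2561
logit = ln(0.2561/0.7439) = -1.0664
θ = β + logit/(α) = -2.1 + (-1.0664)/1.9600 = -2.6441

-2.64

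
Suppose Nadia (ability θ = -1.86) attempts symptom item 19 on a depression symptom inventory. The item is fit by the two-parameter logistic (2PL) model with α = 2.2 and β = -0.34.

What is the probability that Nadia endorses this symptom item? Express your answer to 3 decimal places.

0.034

P(θ) = 1 / (1 + exp(−α(θ − β)))
Exponent: 2.2 × (-1.86 − (-0.34)) = -3.3440
1/(1 + e^{3.3440}) = 0.0341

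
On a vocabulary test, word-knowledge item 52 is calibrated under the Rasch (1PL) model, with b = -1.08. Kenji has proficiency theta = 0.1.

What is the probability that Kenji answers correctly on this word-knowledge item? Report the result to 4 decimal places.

0.7649

P(theta) = 1 / (1 + exp(−(theta − b)))
Exponent: (0.1 − (-1.08)) = 1.1800
1/(1 + e^{-1.1800}) = 0.7649
P = 0.7649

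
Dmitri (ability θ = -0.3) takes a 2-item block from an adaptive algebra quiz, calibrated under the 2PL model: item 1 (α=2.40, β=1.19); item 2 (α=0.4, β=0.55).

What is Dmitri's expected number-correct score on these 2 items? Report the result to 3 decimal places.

0.443

P(θ) = 1 / (1 + exp(−α(θ − β)))
P_1 = 1/(1+e^{3.5760}) = 0.0272
P_2 = 1/(1+e^{0.3400}) = 0.4158
E[score] = 0.0272 + 0.4158 = 0.4430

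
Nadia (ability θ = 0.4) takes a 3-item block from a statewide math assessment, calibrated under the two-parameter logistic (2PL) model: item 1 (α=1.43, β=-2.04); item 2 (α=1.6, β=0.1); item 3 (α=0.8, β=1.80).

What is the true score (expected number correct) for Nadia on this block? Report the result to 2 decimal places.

1.83

P(θ) = 1 / (1 + exp(−α(θ − β)))
P_1 = 1/(1+e^{-3.4892}) = 0.9704
P_2 = 1/(1+e^{-0.4800}) = 0.6177
P_3 = 1/(1+e^{1.1200}) = 0.2460
E[score] = 0.9704 + 0.6177 + 0.2460 = 1.8341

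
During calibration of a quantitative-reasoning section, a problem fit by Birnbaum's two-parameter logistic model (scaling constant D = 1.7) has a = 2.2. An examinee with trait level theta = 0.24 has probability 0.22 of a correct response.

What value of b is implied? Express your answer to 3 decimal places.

P(theta) = 1 / (1 + exp(−D·a(theta − b)))
logit(0.22) = ln(0.22/0.78) = -1.2657
b = theta − logit/(1.7·a) = 0.24 − (-1.2657)/3.7400 = 0.5784

0.578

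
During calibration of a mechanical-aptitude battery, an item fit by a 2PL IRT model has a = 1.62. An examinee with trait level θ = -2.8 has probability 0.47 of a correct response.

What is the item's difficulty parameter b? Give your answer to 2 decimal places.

-2.73

P(θ) = 1 / (1 + exp(−a(θ − b)))
logit(0.47) = ln(0.47/0.53) = -0.1201
b = θ − logit/(a) = -2.8 − (-0.1201)/1.6200 = -2.7258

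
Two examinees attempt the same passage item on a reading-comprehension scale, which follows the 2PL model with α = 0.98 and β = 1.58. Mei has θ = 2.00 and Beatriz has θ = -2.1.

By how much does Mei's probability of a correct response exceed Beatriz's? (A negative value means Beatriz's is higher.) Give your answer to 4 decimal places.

P(θ) = 1 / (1 + exp(−α(θ − β)))
P(Mei) = 0.6015  [exponent 0.4116]
P(Beatriz) = 0.0264  [exponent -3.6064]
Difference = 0.6015 − 0.0264 = 0.5750

0.5750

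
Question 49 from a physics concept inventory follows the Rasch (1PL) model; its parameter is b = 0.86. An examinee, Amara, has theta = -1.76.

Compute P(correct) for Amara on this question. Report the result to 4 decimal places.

P(theta) = 1 / (1 + exp(−(theta − b)))
Exponent: (-1.76 − 0.86) = -2.6200
1/(1 + e^{2.6200}) = 0.0679
P = 0.0679

0.0679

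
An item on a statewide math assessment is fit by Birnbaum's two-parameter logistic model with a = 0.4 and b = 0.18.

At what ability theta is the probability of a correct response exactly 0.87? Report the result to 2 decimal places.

P(theta) = 1 / (1 + exp(−a(theta − b)))
logit = ln(0.8700/0.1300) = 1.9010
theta = b + logit/(a) = 0.18 + 1.9010/0.4000 = 4.9324

4.93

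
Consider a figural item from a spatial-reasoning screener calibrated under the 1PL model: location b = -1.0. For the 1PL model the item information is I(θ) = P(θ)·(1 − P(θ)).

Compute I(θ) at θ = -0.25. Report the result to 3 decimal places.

0.218

P = 1/(1+e^{-0.7500}) = 0.6792
P(1−P) = 0.6792 × 0.3208 = 0.2179
I = P(1−P) = 0.21789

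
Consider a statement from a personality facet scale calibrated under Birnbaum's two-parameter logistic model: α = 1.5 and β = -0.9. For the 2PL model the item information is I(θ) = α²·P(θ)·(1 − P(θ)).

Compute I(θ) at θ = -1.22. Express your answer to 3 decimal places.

0.531

P = 1/(1+e^{0.4800}) = 0.3823
P(1−P) = 0.3823 × 0.6177 = 0.2361
I = α² × P(1−P) = 1.5² × 0.2361 = 0.53130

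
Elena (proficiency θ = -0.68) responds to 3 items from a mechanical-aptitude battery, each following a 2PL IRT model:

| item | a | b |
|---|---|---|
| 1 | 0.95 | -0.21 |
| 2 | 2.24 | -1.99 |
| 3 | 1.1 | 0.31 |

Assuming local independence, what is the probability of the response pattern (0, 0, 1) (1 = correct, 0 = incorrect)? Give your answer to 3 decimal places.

0.008

P(θ) = 1 / (1 + exp(−a(θ − b)))
P_1 = 1/(1+e^{0.4465}) = 0.3902
P_2 = 1/(1+e^{-2.9344}) = 0.9495
P_3 = 1/(1+e^{1.0890}) = 0.2518
L = (1−P_1) × (1−P_2) × P_3 = 0.6098 × 0.0505 × 0.2518 = 0.00775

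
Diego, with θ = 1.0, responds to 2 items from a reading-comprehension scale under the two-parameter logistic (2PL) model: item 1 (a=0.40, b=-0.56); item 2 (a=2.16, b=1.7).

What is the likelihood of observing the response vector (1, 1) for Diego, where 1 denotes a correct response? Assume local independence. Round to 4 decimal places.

0.1176

P(θ) = 1 / (1 + exp(−a(θ − b)))
P_1 = 1/(1+e^{-0.6240}) = 0.6511
P_2 = 1/(1+e^{1.5120}) = 0.1806
L = P_1 × P_2 = 0.6511 × 0.1806 = 0.11762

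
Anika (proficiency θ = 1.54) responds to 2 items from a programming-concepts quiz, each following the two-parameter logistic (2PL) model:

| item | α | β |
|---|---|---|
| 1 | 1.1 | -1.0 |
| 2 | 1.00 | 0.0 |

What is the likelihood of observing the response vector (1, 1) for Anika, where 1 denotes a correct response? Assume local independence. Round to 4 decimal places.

P(θ) = 1 / (1 + exp(−α(θ − β)))
P_1 = 1/(1+e^{-2.7940}) = 0.9424
P_2 = 1/(1+e^{-1.5400}) = 0.8235
L = P_1 × P_2 = 0.9424 × 0.8235 = 0.77599

0.7760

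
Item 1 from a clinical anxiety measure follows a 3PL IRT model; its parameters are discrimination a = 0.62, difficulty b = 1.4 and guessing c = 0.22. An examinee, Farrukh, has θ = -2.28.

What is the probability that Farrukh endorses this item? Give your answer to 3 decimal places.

P(θ) = c + (1 − c) · 1 / (1 + exp(−a(θ − b)))
Exponent: 0.62 × (-2.28 − 1.4) = -2.2816
1/(1 + e^{2.2816}) = 0.0927
P = 0.22 + 0.78 × 0.0927 = 0.2923

0.292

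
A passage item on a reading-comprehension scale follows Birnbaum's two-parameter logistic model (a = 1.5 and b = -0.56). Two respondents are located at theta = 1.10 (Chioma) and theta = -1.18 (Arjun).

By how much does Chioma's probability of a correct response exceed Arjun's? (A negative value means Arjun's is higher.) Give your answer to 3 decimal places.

P(theta) = 1 / (1 + exp(−a(theta − b)))
P(Chioma) = 0.9234  [exponent 2.4900]
P(Arjun) = 0.2829  [exponent -0.9300]
Difference = 0.9234 − 0.2829 = 0.6405

0.641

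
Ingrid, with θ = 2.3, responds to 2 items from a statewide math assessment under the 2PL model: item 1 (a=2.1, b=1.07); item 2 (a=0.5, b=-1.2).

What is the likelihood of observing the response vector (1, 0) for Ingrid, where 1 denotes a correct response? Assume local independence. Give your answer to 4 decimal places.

0.1376

P(θ) = 1 / (1 + exp(−a(θ − b)))
P_1 = 1/(1+e^{-2.5830}) = 0.9298
P_2 = 1/(1+e^{-1.7500}) = 0.8520
L = P_1 × (1−P_2) = 0.9298 × 0.1480 = 0.13765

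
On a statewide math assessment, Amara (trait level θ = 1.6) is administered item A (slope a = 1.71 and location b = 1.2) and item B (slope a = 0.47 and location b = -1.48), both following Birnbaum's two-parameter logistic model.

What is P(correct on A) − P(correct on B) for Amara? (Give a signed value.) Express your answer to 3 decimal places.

P(θ) = 1 / (1 + exp(−a(θ − b)))
P_A = 0.6646
P_B = 0.8096
P_A − P_B = -0.1450

-0.145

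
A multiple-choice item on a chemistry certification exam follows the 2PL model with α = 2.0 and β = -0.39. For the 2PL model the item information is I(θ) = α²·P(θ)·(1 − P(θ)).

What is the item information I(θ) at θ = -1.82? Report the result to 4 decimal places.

P = 1/(1+e^{2.8600}) = 0.0542
P(1−P) = 0.0542 × 0.9458 = 0.0512
I = α² × P(1−P) = 2.0² × 0.0512 = 0.20493

0.2049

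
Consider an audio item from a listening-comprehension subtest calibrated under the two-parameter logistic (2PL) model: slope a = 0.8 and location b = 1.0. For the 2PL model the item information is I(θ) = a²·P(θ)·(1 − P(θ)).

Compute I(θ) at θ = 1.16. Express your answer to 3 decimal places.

0.159

P = 1/(1+e^{-0.1280}) = 0.5320
P(1−P) = 0.5320 × 0.4680 = 0.2490
I = a² × P(1−P) = 0.8² × 0.2490 = 0.15935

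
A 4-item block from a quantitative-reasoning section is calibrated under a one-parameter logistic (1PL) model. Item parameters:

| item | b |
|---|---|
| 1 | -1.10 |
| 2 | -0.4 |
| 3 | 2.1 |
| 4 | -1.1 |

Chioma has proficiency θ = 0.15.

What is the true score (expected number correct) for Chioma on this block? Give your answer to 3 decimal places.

P(θ) = 1 / (1 + exp(−(θ − b)))
P_1 = 1/(1+e^{-1.2500}) = 0.7773
P_2 = 1/(1+e^{-0.5500}) = 0.6341
P_3 = 1/(1+e^{1.9500}) = 0.1246
P_4 = 1/(1+e^{-1.2500}) = 0.7773
E[score] = 0.7773 + 0.6341 + 0.1246 + 0.7773 = 2.3133

2.313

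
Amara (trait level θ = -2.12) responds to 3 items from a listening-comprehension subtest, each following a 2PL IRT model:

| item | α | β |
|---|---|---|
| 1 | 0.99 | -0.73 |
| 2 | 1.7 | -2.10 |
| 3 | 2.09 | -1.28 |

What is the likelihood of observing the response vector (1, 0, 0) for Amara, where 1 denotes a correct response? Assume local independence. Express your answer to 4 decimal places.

0.0874

P(θ) = 1 / (1 + exp(−α(θ − β)))
P_1 = 1/(1+e^{1.3761}) = 0.2016
P_2 = 1/(1+e^{0.0340}) = 0.4915
P_3 = 1/(1+e^{1.7556}) = 0.1473
L = P_1 × (1−P_2) × (1−P_3) = 0.2016 × 0.5085 × 0.8527 = 0.08742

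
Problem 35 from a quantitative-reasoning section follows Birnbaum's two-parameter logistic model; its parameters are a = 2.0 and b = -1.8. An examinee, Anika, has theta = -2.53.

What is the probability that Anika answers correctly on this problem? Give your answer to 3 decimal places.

0.188

P(theta) = 1 / (1 + exp(−a(theta − b)))
Exponent: 2.0 × (-2.53 − (-1.8)) = -1.4600
1/(1 + e^{1.4600}) = 0.1885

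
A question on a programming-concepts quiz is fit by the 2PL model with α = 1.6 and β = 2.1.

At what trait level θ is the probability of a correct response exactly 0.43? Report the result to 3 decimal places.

1.924

P(θ) = 1 / (1 + exp(−α(θ − β)))
logit = ln(0.4300/0.5700) = -0.2819
θ = β + logit/(α) = 2.1 + (-0.2819)/1.6000 = 1.9238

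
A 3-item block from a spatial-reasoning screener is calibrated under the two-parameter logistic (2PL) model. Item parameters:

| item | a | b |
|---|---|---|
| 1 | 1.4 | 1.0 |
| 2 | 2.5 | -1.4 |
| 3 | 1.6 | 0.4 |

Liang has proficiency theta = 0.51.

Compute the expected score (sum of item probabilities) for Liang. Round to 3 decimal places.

P(theta) = 1 / (1 + exp(−a(theta − b)))
P_1 = 1/(1+e^{0.6860}) = 0.3349
P_2 = 1/(1+e^{-4.7750}) = 0.9916
P_3 = 1/(1+e^{-0.1760}) = 0.5439
E[score] = 0.3349 + 0.9916 + 0.5439 = 1.8704

1.870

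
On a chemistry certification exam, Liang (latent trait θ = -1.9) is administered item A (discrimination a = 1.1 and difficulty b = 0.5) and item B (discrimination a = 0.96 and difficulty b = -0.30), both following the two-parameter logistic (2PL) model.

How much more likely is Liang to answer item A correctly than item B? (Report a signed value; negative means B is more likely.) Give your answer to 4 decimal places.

P(θ) = 1 / (1 + exp(−a(θ − b)))
P_A = 0.0666
P_B = 0.1771
P_A − P_B = -0.1105

-0.1105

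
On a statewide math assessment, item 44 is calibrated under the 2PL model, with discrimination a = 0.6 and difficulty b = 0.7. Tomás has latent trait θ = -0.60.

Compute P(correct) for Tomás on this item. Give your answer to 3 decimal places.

P(θ) = 1 / (1 + exp(−a(θ − b)))
Exponent: 0.6 × (-0.60 − 0.7) = -0.7800
1/(1 + e^{0.7800}) = 0.3143

0.314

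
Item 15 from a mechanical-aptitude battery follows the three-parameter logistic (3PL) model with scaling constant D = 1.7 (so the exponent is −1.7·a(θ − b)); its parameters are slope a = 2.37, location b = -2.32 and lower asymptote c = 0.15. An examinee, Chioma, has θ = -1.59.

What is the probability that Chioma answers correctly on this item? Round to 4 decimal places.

0.9574

P(θ) = c + (1 − c) · 1 / (1 + exp(−D·a(θ − b)))
Exponent: 1.7 × 2.37 × (-1.59 − (-2.32)) = 2.9412
1/(1 + e^{-2.9412}) = 0.9498
P = 0.15 + 0.85 × 0.9498 = 0.9574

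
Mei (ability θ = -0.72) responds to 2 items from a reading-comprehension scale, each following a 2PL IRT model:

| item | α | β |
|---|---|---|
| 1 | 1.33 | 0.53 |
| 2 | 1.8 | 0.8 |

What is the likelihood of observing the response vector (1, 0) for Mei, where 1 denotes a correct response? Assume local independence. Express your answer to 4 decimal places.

P(θ) = 1 / (1 + exp(−α(θ − β)))
P_1 = 1/(1+e^{1.6625}) = 0.1594
P_2 = 1/(1+e^{2.7360}) = 0.0609
L = P_1 × (1−P_2) = 0.1594 × 0.9391 = 0.14972

0.1497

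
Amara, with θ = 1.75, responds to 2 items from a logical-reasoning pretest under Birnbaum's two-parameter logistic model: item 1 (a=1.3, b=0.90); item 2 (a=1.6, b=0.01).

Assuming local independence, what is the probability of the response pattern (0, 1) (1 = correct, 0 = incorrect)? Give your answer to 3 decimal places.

P(θ) = 1 / (1 + exp(−a(θ − b)))
P_1 = 1/(1+e^{-1.1050}) = 0.7512
P_2 = 1/(1+e^{-2.7840}) = 0.9418
L = (1−P_1) × P_2 = 0.2488 × 0.9418 = 0.23433

0.234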